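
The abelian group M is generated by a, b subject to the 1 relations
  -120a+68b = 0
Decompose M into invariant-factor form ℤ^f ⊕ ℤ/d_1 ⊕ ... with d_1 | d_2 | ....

Answer: M ≅ ℤ^1 ⊕ ℤ/4

Derivation:
rank_ℚ(R)=1; free=2−1=1
SNF(R) diag = [4] → torsion [4]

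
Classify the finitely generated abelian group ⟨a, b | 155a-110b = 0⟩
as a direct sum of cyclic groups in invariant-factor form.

Answer: M ≅ ℤ^1 ⊕ ℤ/5

Derivation:
rank_ℚ(R)=1; free=2−1=1
SNF(R) diag = [5] → torsion [5]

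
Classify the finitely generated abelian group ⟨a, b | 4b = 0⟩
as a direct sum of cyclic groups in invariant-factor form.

Answer: M ≅ ℤ^1 ⊕ ℤ/4

Derivation:
rank_ℚ(R)=1; free=2−1=1
SNF(R) diag = [4] → torsion [4]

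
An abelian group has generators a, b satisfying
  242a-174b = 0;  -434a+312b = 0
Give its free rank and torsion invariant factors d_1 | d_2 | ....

Answer: M ≅ ℤ/2 ⊕ ℤ/6

Derivation:
rank_ℚ(R)=2; free=2−2=0
SNF(R) diag = [2, 6] → torsion [2, 6]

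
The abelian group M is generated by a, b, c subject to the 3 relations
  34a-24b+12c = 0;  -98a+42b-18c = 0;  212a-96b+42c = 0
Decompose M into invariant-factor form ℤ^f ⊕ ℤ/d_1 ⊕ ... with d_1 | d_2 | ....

rank_ℚ(R)=3; free=3−3=0
SNF(R) diag = [2, 6, 6] → torsion [2, 6, 6]

Answer: M ≅ ℤ/2 ⊕ ℤ/6 ⊕ ℤ/6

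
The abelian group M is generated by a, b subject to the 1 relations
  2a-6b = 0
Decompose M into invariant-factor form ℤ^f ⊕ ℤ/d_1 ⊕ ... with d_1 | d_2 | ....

rank_ℚ(R)=1; free=2−1=1
SNF(R) diag = [2] → torsion [2]

Answer: M ≅ ℤ^1 ⊕ ℤ/2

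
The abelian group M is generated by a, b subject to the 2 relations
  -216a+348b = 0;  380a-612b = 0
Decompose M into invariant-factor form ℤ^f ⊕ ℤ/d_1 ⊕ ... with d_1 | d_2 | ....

rank_ℚ(R)=2; free=2−2=0
SNF(R) diag = [4, 12] → torsion [4, 12]

Answer: M ≅ ℤ/4 ⊕ ℤ/12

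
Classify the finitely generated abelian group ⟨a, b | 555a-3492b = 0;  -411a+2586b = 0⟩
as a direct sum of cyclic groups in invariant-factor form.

Answer: M ≅ ℤ/3 ⊕ ℤ/6

Derivation:
rank_ℚ(R)=2; free=2−2=0
SNF(R) diag = [3, 6] → torsion [3, 6]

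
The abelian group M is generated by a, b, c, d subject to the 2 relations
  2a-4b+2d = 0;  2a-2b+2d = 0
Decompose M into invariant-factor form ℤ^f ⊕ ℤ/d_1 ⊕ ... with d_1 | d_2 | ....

rank_ℚ(R)=2; free=4−2=2
SNF(R) diag = [2, 2] → torsion [2, 2]

Answer: M ≅ ℤ^2 ⊕ ℤ/2 ⊕ ℤ/2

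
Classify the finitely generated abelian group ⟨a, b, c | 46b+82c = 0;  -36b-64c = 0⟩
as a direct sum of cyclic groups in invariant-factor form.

Answer: M ≅ ℤ^1 ⊕ ℤ/2 ⊕ ℤ/4

Derivation:
rank_ℚ(R)=2; free=3−2=1
SNF(R) diag = [2, 4] → torsion [2, 4]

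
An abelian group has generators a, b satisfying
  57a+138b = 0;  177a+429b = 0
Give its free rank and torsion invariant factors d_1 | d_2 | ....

rank_ℚ(R)=2; free=2−2=0
SNF(R) diag = [3, 9] → torsion [3, 9]

Answer: M ≅ ℤ/3 ⊕ ℤ/9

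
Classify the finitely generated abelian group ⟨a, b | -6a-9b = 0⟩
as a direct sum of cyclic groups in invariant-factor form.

Answer: M ≅ ℤ^1 ⊕ ℤ/3

Derivation:
rank_ℚ(R)=1; free=2−1=1
SNF(R) diag = [3] → torsion [3]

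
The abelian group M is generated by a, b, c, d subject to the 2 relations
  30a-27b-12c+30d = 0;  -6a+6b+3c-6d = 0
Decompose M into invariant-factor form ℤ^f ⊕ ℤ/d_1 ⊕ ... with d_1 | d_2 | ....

Answer: M ≅ ℤ^2 ⊕ ℤ/3 ⊕ ℤ/3

Derivation:
rank_ℚ(R)=2; free=4−2=2
SNF(R) diag = [3, 3] → torsion [3, 3]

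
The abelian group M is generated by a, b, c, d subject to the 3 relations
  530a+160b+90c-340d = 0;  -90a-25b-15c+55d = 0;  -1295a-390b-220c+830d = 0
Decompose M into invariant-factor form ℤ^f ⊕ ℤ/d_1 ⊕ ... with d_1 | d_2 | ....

Answer: M ≅ ℤ^1 ⊕ ℤ/5 ⊕ ℤ/5 ⊕ ℤ/10

Derivation:
rank_ℚ(R)=3; free=4−3=1
SNF(R) diag = [5, 5, 10] → torsion [5, 5, 10]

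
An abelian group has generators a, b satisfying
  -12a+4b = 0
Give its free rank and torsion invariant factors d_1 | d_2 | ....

rank_ℚ(R)=1; free=2−1=1
SNF(R) diag = [4] → torsion [4]

Answer: M ≅ ℤ^1 ⊕ ℤ/4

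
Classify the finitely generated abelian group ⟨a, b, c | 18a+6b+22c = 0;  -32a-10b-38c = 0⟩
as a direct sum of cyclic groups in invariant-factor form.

rank_ℚ(R)=2; free=3−2=1
SNF(R) diag = [2, 2] → torsion [2, 2]

Answer: M ≅ ℤ^1 ⊕ ℤ/2 ⊕ ℤ/2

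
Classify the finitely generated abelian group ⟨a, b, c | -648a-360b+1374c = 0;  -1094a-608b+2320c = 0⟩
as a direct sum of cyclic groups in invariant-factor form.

rank_ℚ(R)=2; free=3−2=1
SNF(R) diag = [2, 6] → torsion [2, 6]

Answer: M ≅ ℤ^1 ⊕ ℤ/2 ⊕ ℤ/6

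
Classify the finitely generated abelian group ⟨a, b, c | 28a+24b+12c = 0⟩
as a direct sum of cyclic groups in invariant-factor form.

rank_ℚ(R)=1; free=3−1=2
SNF(R) diag = [4] → torsion [4]

Answer: M ≅ ℤ^2 ⊕ ℤ/4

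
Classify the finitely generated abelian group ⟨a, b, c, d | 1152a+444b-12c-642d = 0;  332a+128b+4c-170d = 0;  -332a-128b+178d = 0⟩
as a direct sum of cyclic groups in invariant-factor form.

Answer: M ≅ ℤ^1 ⊕ ℤ/2 ⊕ ℤ/4 ⊕ ℤ/12

Derivation:
rank_ℚ(R)=3; free=4−3=1
SNF(R) diag = [2, 4, 12] → torsion [2, 4, 12]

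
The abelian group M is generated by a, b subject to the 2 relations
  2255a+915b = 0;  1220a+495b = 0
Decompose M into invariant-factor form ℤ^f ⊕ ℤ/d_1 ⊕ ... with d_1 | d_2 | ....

Answer: M ≅ ℤ/5 ⊕ ℤ/15

Derivation:
rank_ℚ(R)=2; free=2−2=0
SNF(R) diag = [5, 15] → torsion [5, 15]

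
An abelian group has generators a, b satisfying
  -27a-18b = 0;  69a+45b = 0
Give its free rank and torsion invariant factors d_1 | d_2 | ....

Answer: M ≅ ℤ/3 ⊕ ℤ/9

Derivation:
rank_ℚ(R)=2; free=2−2=0
SNF(R) diag = [3, 9] → torsion [3, 9]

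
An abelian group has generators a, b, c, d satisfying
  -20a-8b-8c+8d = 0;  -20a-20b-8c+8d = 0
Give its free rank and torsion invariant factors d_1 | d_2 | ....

Answer: M ≅ ℤ^2 ⊕ ℤ/4 ⊕ ℤ/12

Derivation:
rank_ℚ(R)=2; free=4−2=2
SNF(R) diag = [4, 12] → torsion [4, 12]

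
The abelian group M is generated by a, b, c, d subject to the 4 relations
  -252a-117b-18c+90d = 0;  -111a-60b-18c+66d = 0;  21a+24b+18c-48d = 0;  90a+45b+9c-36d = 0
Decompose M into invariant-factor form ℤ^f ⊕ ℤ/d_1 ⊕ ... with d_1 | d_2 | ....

Answer: M ≅ ℤ/3 ⊕ ℤ/9 ⊕ ℤ/9 ⊕ ℤ/18

Derivation:
rank_ℚ(R)=4; free=4−4=0
SNF(R) diag = [3, 9, 9, 18] → torsion [3, 9, 9, 18]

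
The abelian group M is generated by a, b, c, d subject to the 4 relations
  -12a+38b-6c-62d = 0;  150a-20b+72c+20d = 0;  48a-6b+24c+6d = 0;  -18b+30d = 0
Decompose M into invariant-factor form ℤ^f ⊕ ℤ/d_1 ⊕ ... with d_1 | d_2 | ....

Answer: M ≅ ℤ/2 ⊕ ℤ/6 ⊕ ℤ/6 ⊕ ℤ/12

Derivation:
rank_ℚ(R)=4; free=4−4=0
SNF(R) diag = [2, 6, 6, 12] → torsion [2, 6, 6, 12]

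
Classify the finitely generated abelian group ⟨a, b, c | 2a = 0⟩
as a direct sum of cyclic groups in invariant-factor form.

rank_ℚ(R)=1; free=3−1=2
SNF(R) diag = [2] → torsion [2]

Answer: M ≅ ℤ^2 ⊕ ℤ/2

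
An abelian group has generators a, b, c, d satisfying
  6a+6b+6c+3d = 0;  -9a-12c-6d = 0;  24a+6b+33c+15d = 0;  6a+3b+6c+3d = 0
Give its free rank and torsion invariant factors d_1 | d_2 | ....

Answer: M ≅ ℤ/3 ⊕ ℤ/3 ⊕ ℤ/3 ⊕ ℤ/3

Derivation:
rank_ℚ(R)=4; free=4−4=0
SNF(R) diag = [3, 3, 3, 3] → torsion [3, 3, 3, 3]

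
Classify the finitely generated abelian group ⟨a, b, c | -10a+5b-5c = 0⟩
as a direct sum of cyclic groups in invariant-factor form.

Answer: M ≅ ℤ^2 ⊕ ℤ/5

Derivation:
rank_ℚ(R)=1; free=3−1=2
SNF(R) diag = [5] → torsion [5]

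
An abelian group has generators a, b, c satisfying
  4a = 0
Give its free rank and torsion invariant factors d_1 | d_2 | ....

rank_ℚ(R)=1; free=3−1=2
SNF(R) diag = [4] → torsion [4]

Answer: M ≅ ℤ^2 ⊕ ℤ/4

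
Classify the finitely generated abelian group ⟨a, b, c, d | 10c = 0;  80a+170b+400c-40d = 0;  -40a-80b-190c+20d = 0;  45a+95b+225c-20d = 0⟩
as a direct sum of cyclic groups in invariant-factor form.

Answer: M ≅ ℤ/5 ⊕ ℤ/10 ⊕ ℤ/10 ⊕ ℤ/20

Derivation:
rank_ℚ(R)=4; free=4−4=0
SNF(R) diag = [5, 10, 10, 20] → torsion [5, 10, 10, 20]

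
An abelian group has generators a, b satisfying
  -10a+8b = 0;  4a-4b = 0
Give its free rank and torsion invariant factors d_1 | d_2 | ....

rank_ℚ(R)=2; free=2−2=0
SNF(R) diag = [2, 4] → torsion [2, 4]

Answer: M ≅ ℤ/2 ⊕ ℤ/4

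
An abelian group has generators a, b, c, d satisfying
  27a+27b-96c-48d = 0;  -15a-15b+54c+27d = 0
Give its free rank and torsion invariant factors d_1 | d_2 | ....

Answer: M ≅ ℤ^2 ⊕ ℤ/3 ⊕ ℤ/3

Derivation:
rank_ℚ(R)=2; free=4−2=2
SNF(R) diag = [3, 3] → torsion [3, 3]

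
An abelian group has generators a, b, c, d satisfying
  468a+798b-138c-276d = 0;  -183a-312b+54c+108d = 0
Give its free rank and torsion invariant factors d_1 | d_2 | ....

Answer: M ≅ ℤ^2 ⊕ ℤ/3 ⊕ ℤ/6

Derivation:
rank_ℚ(R)=2; free=4−2=2
SNF(R) diag = [3, 6] → torsion [3, 6]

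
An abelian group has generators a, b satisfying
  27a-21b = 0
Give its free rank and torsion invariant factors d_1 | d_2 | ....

rank_ℚ(R)=1; free=2−1=1
SNF(R) diag = [3] → torsion [3]

Answer: M ≅ ℤ^1 ⊕ ℤ/3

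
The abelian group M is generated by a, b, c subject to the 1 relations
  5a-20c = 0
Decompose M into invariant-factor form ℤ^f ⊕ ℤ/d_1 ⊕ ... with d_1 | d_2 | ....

Answer: M ≅ ℤ^2 ⊕ ℤ/5

Derivation:
rank_ℚ(R)=1; free=3−1=2
SNF(R) diag = [5] → torsion [5]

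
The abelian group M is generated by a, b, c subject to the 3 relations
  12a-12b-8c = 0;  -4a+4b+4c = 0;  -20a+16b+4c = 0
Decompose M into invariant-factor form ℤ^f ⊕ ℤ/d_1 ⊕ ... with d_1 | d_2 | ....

Answer: M ≅ ℤ/4 ⊕ ℤ/4 ⊕ ℤ/4

Derivation:
rank_ℚ(R)=3; free=3−3=0
SNF(R) diag = [4, 4, 4] → torsion [4, 4, 4]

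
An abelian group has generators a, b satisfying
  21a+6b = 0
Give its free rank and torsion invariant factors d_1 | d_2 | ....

rank_ℚ(R)=1; free=2−1=1
SNF(R) diag = [3] → torsion [3]

Answer: M ≅ ℤ^1 ⊕ ℤ/3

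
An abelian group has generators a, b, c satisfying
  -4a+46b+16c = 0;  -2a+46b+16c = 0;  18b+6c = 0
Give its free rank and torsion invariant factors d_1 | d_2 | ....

rank_ℚ(R)=3; free=3−3=0
SNF(R) diag = [2, 2, 6] → torsion [2, 2, 6]

Answer: M ≅ ℤ/2 ⊕ ℤ/2 ⊕ ℤ/6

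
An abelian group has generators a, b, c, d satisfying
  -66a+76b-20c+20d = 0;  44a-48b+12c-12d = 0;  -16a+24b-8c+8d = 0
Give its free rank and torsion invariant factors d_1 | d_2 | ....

Answer: M ≅ ℤ^1 ⊕ ℤ/2 ⊕ ℤ/4 ⊕ ℤ/8

Derivation:
rank_ℚ(R)=3; free=4−3=1
SNF(R) diag = [2, 4, 8] → torsion [2, 4, 8]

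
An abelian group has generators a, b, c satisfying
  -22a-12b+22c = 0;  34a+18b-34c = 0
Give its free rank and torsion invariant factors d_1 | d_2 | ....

rank_ℚ(R)=2; free=3−2=1
SNF(R) diag = [2, 6] → torsion [2, 6]

Answer: M ≅ ℤ^1 ⊕ ℤ/2 ⊕ ℤ/6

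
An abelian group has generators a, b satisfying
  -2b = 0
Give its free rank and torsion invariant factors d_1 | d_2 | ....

Answer: M ≅ ℤ^1 ⊕ ℤ/2

Derivation:
rank_ℚ(R)=1; free=2−1=1
SNF(R) diag = [2] → torsion [2]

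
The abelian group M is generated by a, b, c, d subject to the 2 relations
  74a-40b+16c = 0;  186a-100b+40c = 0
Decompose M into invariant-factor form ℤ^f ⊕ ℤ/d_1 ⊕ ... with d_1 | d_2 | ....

Answer: M ≅ ℤ^2 ⊕ ℤ/2 ⊕ ℤ/4

Derivation:
rank_ℚ(R)=2; free=4−2=2
SNF(R) diag = [2, 4] → torsion [2, 4]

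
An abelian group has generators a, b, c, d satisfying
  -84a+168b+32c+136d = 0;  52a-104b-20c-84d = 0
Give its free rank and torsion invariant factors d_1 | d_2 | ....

Answer: M ≅ ℤ^2 ⊕ ℤ/4 ⊕ ℤ/4

Derivation:
rank_ℚ(R)=2; free=4−2=2
SNF(R) diag = [4, 4] → torsion [4, 4]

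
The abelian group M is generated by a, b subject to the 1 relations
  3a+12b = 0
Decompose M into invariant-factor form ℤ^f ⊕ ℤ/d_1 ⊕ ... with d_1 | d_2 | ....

rank_ℚ(R)=1; free=2−1=1
SNF(R) diag = [3] → torsion [3]

Answer: M ≅ ℤ^1 ⊕ ℤ/3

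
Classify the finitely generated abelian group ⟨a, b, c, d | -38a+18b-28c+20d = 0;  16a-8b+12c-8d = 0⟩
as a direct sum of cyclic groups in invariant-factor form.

Answer: M ≅ ℤ^2 ⊕ ℤ/2 ⊕ ℤ/4

Derivation:
rank_ℚ(R)=2; free=4−2=2
SNF(R) diag = [2, 4] → torsion [2, 4]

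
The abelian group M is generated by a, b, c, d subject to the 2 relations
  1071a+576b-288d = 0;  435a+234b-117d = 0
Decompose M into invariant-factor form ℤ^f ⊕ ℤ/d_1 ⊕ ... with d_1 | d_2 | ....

Answer: M ≅ ℤ^2 ⊕ ℤ/3 ⊕ ℤ/9

Derivation:
rank_ℚ(R)=2; free=4−2=2
SNF(R) diag = [3, 9] → torsion [3, 9]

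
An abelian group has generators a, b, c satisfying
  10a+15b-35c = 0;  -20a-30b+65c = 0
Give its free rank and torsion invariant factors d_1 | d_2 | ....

rank_ℚ(R)=2; free=3−2=1
SNF(R) diag = [5, 5] → torsion [5, 5]

Answer: M ≅ ℤ^1 ⊕ ℤ/5 ⊕ ℤ/5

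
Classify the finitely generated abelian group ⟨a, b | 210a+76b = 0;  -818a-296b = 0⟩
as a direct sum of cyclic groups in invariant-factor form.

rank_ℚ(R)=2; free=2−2=0
SNF(R) diag = [2, 4] → torsion [2, 4]

Answer: M ≅ ℤ/2 ⊕ ℤ/4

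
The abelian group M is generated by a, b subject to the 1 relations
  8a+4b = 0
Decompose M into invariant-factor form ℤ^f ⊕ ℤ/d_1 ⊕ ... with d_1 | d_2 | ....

Answer: M ≅ ℤ^1 ⊕ ℤ/4

Derivation:
rank_ℚ(R)=1; free=2−1=1
SNF(R) diag = [4] → torsion [4]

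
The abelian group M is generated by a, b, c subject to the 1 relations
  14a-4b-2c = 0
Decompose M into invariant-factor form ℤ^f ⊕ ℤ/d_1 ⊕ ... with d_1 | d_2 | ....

Answer: M ≅ ℤ^2 ⊕ ℤ/2

Derivation:
rank_ℚ(R)=1; free=3−1=2
SNF(R) diag = [2] → torsion [2]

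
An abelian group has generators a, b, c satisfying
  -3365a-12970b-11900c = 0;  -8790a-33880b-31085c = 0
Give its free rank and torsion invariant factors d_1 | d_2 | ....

rank_ℚ(R)=2; free=3−2=1
SNF(R) diag = [5, 5] → torsion [5, 5]

Answer: M ≅ ℤ^1 ⊕ ℤ/5 ⊕ ℤ/5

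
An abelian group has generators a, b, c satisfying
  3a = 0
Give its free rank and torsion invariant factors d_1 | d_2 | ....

Answer: M ≅ ℤ^2 ⊕ ℤ/3

Derivation:
rank_ℚ(R)=1; free=3−1=2
SNF(R) diag = [3] → torsion [3]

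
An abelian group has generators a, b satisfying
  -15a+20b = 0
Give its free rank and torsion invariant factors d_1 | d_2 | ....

Answer: M ≅ ℤ^1 ⊕ ℤ/5

Derivation:
rank_ℚ(R)=1; free=2−1=1
SNF(R) diag = [5] → torsion [5]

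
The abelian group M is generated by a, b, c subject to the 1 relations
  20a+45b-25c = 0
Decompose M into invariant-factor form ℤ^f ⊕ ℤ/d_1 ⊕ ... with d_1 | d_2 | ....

rank_ℚ(R)=1; free=3−1=2
SNF(R) diag = [5] → torsion [5]

Answer: M ≅ ℤ^2 ⊕ ℤ/5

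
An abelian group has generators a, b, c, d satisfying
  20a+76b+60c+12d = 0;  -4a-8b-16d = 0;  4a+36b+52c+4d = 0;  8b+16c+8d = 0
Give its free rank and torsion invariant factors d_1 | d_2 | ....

rank_ℚ(R)=4; free=4−4=0
SNF(R) diag = [4, 4, 8, 16] → torsion [4, 4, 8, 16]

Answer: M ≅ ℤ/4 ⊕ ℤ/4 ⊕ ℤ/8 ⊕ ℤ/16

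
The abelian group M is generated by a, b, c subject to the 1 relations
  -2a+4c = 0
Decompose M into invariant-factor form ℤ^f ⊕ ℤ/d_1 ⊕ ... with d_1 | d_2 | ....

Answer: M ≅ ℤ^2 ⊕ ℤ/2

Derivation:
rank_ℚ(R)=1; free=3−1=2
SNF(R) diag = [2] → torsion [2]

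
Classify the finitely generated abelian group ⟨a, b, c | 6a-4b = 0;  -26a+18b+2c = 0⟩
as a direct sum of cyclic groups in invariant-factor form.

Answer: M ≅ ℤ^1 ⊕ ℤ/2 ⊕ ℤ/2

Derivation:
rank_ℚ(R)=2; free=3−2=1
SNF(R) diag = [2, 2] → torsion [2, 2]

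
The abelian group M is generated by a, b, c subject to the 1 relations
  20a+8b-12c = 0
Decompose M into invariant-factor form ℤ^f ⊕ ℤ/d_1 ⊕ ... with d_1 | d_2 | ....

rank_ℚ(R)=1; free=3−1=2
SNF(R) diag = [4] → torsion [4]

Answer: M ≅ ℤ^2 ⊕ ℤ/4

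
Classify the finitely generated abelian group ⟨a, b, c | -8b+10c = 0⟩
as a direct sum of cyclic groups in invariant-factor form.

rank_ℚ(R)=1; free=3−1=2
SNF(R) diag = [2] → torsion [2]

Answer: M ≅ ℤ^2 ⊕ ℤ/2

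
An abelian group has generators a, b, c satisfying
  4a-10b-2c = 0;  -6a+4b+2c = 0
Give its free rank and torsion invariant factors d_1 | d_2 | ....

Answer: M ≅ ℤ^1 ⊕ ℤ/2 ⊕ ℤ/2

Derivation:
rank_ℚ(R)=2; free=3−2=1
SNF(R) diag = [2, 2] → torsion [2, 2]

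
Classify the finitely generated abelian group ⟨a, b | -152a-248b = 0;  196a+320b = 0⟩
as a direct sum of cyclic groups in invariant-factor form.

Answer: M ≅ ℤ/4 ⊕ ℤ/8

Derivation:
rank_ℚ(R)=2; free=2−2=0
SNF(R) diag = [4, 8] → torsion [4, 8]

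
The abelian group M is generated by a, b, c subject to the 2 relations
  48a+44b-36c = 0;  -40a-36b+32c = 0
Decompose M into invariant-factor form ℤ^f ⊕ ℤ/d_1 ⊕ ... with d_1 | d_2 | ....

rank_ℚ(R)=2; free=3−2=1
SNF(R) diag = [4, 4] → torsion [4, 4]

Answer: M ≅ ℤ^1 ⊕ ℤ/4 ⊕ ℤ/4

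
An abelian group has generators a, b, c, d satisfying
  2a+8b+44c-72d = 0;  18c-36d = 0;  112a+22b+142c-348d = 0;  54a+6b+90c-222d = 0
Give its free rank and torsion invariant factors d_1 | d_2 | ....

rank_ℚ(R)=4; free=4−4=0
SNF(R) diag = [2, 6, 18, 54] → torsion [2, 6, 18, 54]

Answer: M ≅ ℤ/2 ⊕ ℤ/6 ⊕ ℤ/18 ⊕ ℤ/54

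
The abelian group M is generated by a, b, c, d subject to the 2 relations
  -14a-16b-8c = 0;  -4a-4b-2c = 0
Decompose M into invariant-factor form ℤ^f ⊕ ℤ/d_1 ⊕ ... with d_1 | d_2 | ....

Answer: M ≅ ℤ^2 ⊕ ℤ/2 ⊕ ℤ/2

Derivation:
rank_ℚ(R)=2; free=4−2=2
SNF(R) diag = [2, 2] → torsion [2, 2]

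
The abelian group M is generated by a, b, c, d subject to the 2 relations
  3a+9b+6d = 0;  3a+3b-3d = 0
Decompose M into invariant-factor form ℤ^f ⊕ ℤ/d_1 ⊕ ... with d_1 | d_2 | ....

rank_ℚ(R)=2; free=4−2=2
SNF(R) diag = [3, 3] → torsion [3, 3]

Answer: M ≅ ℤ^2 ⊕ ℤ/3 ⊕ ℤ/3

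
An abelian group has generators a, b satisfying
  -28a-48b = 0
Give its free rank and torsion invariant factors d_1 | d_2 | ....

rank_ℚ(R)=1; free=2−1=1
SNF(R) diag = [4] → torsion [4]

Answer: M ≅ ℤ^1 ⊕ ℤ/4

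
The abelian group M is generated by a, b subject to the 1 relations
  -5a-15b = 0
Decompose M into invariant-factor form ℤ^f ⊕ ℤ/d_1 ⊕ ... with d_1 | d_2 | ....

rank_ℚ(R)=1; free=2−1=1
SNF(R) diag = [5] → torsion [5]

Answer: M ≅ ℤ^1 ⊕ ℤ/5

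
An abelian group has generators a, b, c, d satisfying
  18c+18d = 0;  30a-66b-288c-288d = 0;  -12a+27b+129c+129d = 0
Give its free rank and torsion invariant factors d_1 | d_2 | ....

rank_ℚ(R)=3; free=4−3=1
SNF(R) diag = [3, 6, 18] → torsion [3, 6, 18]

Answer: M ≅ ℤ^1 ⊕ ℤ/3 ⊕ ℤ/6 ⊕ ℤ/18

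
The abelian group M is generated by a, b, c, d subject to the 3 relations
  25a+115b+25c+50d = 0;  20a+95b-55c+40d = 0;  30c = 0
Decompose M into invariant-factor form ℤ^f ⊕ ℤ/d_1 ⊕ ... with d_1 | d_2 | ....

Answer: M ≅ ℤ^1 ⊕ ℤ/5 ⊕ ℤ/15 ⊕ ℤ/30

Derivation:
rank_ℚ(R)=3; free=4−3=1
SNF(R) diag = [5, 15, 30] → torsion [5, 15, 30]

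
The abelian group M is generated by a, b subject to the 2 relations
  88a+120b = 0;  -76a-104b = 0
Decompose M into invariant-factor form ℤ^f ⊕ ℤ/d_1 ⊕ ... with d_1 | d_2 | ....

rank_ℚ(R)=2; free=2−2=0
SNF(R) diag = [4, 8] → torsion [4, 8]

Answer: M ≅ ℤ/4 ⊕ ℤ/8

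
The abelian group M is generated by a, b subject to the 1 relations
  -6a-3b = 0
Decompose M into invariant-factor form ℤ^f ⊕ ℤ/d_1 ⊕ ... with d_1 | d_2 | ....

Answer: M ≅ ℤ^1 ⊕ ℤ/3

Derivation:
rank_ℚ(R)=1; free=2−1=1
SNF(R) diag = [3] → torsion [3]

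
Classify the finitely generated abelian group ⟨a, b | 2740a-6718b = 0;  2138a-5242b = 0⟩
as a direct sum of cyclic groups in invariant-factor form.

rank_ℚ(R)=2; free=2−2=0
SNF(R) diag = [2, 2] → torsion [2, 2]

Answer: M ≅ ℤ/2 ⊕ ℤ/2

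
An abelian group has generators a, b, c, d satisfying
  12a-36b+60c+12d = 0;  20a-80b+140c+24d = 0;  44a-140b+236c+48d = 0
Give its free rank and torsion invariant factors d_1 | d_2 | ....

rank_ℚ(R)=3; free=4−3=1
SNF(R) diag = [4, 12, 12] → torsion [4, 12, 12]

Answer: M ≅ ℤ^1 ⊕ ℤ/4 ⊕ ℤ/12 ⊕ ℤ/12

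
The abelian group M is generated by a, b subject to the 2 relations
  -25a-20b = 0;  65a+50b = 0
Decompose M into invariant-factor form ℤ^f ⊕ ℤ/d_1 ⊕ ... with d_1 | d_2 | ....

rank_ℚ(R)=2; free=2−2=0
SNF(R) diag = [5, 10] → torsion [5, 10]

Answer: M ≅ ℤ/5 ⊕ ℤ/10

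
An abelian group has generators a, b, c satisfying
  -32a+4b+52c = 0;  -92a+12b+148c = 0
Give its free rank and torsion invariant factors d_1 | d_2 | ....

Answer: M ≅ ℤ^1 ⊕ ℤ/4 ⊕ ℤ/4

Derivation:
rank_ℚ(R)=2; free=3−2=1
SNF(R) diag = [4, 4] → torsion [4, 4]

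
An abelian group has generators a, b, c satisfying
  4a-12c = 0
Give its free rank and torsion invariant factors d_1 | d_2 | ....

Answer: M ≅ ℤ^2 ⊕ ℤ/4

Derivation:
rank_ℚ(R)=1; free=3−1=2
SNF(R) diag = [4] → torsion [4]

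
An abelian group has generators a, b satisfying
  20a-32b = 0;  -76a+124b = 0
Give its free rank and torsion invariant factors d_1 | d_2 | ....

Answer: M ≅ ℤ/4 ⊕ ℤ/12

Derivation:
rank_ℚ(R)=2; free=2−2=0
SNF(R) diag = [4, 12] → torsion [4, 12]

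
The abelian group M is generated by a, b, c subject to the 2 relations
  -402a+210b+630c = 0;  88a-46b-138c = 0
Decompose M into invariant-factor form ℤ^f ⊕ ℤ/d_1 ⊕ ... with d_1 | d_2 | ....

Answer: M ≅ ℤ^1 ⊕ ℤ/2 ⊕ ℤ/6

Derivation:
rank_ℚ(R)=2; free=3−2=1
SNF(R) diag = [2, 6] → torsion [2, 6]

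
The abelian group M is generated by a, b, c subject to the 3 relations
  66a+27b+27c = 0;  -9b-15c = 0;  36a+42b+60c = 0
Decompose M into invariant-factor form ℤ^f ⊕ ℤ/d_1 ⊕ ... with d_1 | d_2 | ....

rank_ℚ(R)=3; free=3−3=0
SNF(R) diag = [3, 6, 6] → torsion [3, 6, 6]

Answer: M ≅ ℤ/3 ⊕ ℤ/6 ⊕ ℤ/6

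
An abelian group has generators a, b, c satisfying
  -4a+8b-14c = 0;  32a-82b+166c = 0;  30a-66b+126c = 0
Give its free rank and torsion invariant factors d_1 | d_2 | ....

Answer: M ≅ ℤ/2 ⊕ ℤ/6 ⊕ ℤ/18

Derivation:
rank_ℚ(R)=3; free=3−3=0
SNF(R) diag = [2, 6, 18] → torsion [2, 6, 18]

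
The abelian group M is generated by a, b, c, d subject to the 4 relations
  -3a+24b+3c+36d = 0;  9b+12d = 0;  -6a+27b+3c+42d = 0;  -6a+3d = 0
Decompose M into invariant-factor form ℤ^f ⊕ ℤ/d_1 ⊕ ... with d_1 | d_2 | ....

rank_ℚ(R)=4; free=4−4=0
SNF(R) diag = [3, 3, 3, 3] → torsion [3, 3, 3, 3]

Answer: M ≅ ℤ/3 ⊕ ℤ/3 ⊕ ℤ/3 ⊕ ℤ/3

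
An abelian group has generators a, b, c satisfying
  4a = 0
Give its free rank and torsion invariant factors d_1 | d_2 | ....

rank_ℚ(R)=1; free=3−1=2
SNF(R) diag = [4] → torsion [4]

Answer: M ≅ ℤ^2 ⊕ ℤ/4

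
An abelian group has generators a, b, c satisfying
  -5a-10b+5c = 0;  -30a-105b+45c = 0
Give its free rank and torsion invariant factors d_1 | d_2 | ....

Answer: M ≅ ℤ^1 ⊕ ℤ/5 ⊕ ℤ/15

Derivation:
rank_ℚ(R)=2; free=3−2=1
SNF(R) diag = [5, 15] → torsion [5, 15]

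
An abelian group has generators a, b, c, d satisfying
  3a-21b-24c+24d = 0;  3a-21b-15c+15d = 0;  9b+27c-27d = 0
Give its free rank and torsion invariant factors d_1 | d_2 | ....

rank_ℚ(R)=3; free=4−3=1
SNF(R) diag = [3, 9, 9] → torsion [3, 9, 9]

Answer: M ≅ ℤ^1 ⊕ ℤ/3 ⊕ ℤ/9 ⊕ ℤ/9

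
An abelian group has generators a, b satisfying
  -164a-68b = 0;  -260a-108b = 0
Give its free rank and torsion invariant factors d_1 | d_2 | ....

Answer: M ≅ ℤ/4 ⊕ ℤ/8

Derivation:
rank_ℚ(R)=2; free=2−2=0
SNF(R) diag = [4, 8] → torsion [4, 8]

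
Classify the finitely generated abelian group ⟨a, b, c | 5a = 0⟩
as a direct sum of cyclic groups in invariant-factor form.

Answer: M ≅ ℤ^2 ⊕ ℤ/5

Derivation:
rank_ℚ(R)=1; free=3−1=2
SNF(R) diag = [5] → torsion [5]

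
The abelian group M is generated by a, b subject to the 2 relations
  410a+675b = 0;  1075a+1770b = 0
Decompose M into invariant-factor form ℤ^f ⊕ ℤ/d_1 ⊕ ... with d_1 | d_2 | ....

rank_ℚ(R)=2; free=2−2=0
SNF(R) diag = [5, 15] → torsion [5, 15]

Answer: M ≅ ℤ/5 ⊕ ℤ/15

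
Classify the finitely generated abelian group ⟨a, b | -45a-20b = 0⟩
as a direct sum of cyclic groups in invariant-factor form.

Answer: M ≅ ℤ^1 ⊕ ℤ/5

Derivation:
rank_ℚ(R)=1; free=2−1=1
SNF(R) diag = [5] → torsion [5]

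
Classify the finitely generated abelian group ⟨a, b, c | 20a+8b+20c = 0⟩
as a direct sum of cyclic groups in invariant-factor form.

Answer: M ≅ ℤ^2 ⊕ ℤ/4

Derivation:
rank_ℚ(R)=1; free=3−1=2
SNF(R) diag = [4] → torsion [4]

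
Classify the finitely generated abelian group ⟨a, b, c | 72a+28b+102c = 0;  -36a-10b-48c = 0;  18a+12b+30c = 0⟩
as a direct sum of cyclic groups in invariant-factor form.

rank_ℚ(R)=3; free=3−3=0
SNF(R) diag = [2, 6, 18] → torsion [2, 6, 18]

Answer: M ≅ ℤ/2 ⊕ ℤ/6 ⊕ ℤ/18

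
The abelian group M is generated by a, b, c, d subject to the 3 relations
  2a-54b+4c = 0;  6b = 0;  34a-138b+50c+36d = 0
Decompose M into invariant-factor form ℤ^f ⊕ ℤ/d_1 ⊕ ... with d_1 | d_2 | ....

rank_ℚ(R)=3; free=4−3=1
SNF(R) diag = [2, 6, 18] → torsion [2, 6, 18]

Answer: M ≅ ℤ^1 ⊕ ℤ/2 ⊕ ℤ/6 ⊕ ℤ/18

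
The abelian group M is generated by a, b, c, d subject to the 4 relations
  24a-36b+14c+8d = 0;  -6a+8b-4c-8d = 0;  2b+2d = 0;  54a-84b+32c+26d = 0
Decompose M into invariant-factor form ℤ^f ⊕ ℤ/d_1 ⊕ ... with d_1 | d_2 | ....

Answer: M ≅ ℤ/2 ⊕ ℤ/2 ⊕ ℤ/6 ⊕ ℤ/6

Derivation:
rank_ℚ(R)=4; free=4−4=0
SNF(R) diag = [2, 2, 6, 6] → torsion [2, 2, 6, 6]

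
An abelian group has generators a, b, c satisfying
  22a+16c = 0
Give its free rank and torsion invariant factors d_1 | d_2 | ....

Answer: M ≅ ℤ^2 ⊕ ℤ/2

Derivation:
rank_ℚ(R)=1; free=3−1=2
SNF(R) diag = [2] → torsion [2]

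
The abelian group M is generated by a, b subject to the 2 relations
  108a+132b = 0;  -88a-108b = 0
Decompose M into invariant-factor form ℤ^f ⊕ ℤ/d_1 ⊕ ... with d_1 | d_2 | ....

rank_ℚ(R)=2; free=2−2=0
SNF(R) diag = [4, 12] → torsion [4, 12]

Answer: M ≅ ℤ/4 ⊕ ℤ/12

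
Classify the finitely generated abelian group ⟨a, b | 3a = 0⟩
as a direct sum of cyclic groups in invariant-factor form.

rank_ℚ(R)=1; free=2−1=1
SNF(R) diag = [3] → torsion [3]

Answer: M ≅ ℤ^1 ⊕ ℤ/3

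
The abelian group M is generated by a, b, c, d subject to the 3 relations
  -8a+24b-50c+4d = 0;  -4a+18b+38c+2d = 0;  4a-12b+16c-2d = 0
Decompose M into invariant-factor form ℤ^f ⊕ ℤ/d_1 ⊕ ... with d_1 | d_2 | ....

Answer: M ≅ ℤ^1 ⊕ ℤ/2 ⊕ ℤ/6 ⊕ ℤ/18

Derivation:
rank_ℚ(R)=3; free=4−3=1
SNF(R) diag = [2, 6, 18] → torsion [2, 6, 18]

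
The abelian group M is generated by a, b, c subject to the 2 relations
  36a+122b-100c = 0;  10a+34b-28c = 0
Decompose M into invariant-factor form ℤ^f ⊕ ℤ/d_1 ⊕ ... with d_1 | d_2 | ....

rank_ℚ(R)=2; free=3−2=1
SNF(R) diag = [2, 2] → torsion [2, 2]

Answer: M ≅ ℤ^1 ⊕ ℤ/2 ⊕ ℤ/2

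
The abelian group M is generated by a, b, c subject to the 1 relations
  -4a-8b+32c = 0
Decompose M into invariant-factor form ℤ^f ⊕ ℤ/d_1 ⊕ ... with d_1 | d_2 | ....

Answer: M ≅ ℤ^2 ⊕ ℤ/4

Derivation:
rank_ℚ(R)=1; free=3−1=2
SNF(R) diag = [4] → torsion [4]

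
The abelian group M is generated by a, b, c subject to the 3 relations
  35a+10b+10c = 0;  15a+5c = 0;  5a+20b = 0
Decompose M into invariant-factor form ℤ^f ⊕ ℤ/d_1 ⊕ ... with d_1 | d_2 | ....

Answer: M ≅ ℤ/5 ⊕ ℤ/5 ⊕ ℤ/10

Derivation:
rank_ℚ(R)=3; free=3−3=0
SNF(R) diag = [5, 5, 10] → torsion [5, 5, 10]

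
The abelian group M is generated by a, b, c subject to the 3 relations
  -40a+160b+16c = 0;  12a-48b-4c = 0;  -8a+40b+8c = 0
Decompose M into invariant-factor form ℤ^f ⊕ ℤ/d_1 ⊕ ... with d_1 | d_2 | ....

rank_ℚ(R)=3; free=3−3=0
SNF(R) diag = [4, 8, 8] → torsion [4, 8, 8]

Answer: M ≅ ℤ/4 ⊕ ℤ/8 ⊕ ℤ/8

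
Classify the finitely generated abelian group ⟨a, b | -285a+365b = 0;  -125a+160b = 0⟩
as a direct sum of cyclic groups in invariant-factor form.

Answer: M ≅ ℤ/5 ⊕ ℤ/5

Derivation:
rank_ℚ(R)=2; free=2−2=0
SNF(R) diag = [5, 5] → torsion [5, 5]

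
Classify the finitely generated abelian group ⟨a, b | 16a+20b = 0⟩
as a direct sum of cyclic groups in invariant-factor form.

rank_ℚ(R)=1; free=2−1=1
SNF(R) diag = [4] → torsion [4]

Answer: M ≅ ℤ^1 ⊕ ℤ/4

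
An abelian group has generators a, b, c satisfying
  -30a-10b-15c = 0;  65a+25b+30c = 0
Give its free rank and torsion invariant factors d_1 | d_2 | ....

rank_ℚ(R)=2; free=3−2=1
SNF(R) diag = [5, 5] → torsion [5, 5]

Answer: M ≅ ℤ^1 ⊕ ℤ/5 ⊕ ℤ/5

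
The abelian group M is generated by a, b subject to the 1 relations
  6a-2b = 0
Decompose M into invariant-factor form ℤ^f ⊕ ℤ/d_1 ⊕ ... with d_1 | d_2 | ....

rank_ℚ(R)=1; free=2−1=1
SNF(R) diag = [2] → torsion [2]

Answer: M ≅ ℤ^1 ⊕ ℤ/2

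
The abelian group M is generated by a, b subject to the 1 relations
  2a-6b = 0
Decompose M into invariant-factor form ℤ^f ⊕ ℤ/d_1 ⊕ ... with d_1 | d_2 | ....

Answer: M ≅ ℤ^1 ⊕ ℤ/2

Derivation:
rank_ℚ(R)=1; free=2−1=1
SNF(R) diag = [2] → torsion [2]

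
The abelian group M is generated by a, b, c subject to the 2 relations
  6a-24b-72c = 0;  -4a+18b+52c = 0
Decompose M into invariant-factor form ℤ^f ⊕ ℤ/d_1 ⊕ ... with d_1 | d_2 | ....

rank_ℚ(R)=2; free=3−2=1
SNF(R) diag = [2, 6] → torsion [2, 6]

Answer: M ≅ ℤ^1 ⊕ ℤ/2 ⊕ ℤ/6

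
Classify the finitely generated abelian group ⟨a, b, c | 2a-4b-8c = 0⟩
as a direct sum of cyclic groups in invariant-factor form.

rank_ℚ(R)=1; free=3−1=2
SNF(R) diag = [2] → torsion [2]

Answer: M ≅ ℤ^2 ⊕ ℤ/2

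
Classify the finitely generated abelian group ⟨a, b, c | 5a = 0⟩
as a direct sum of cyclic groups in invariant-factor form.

Answer: M ≅ ℤ^2 ⊕ ℤ/5

Derivation:
rank_ℚ(R)=1; free=3−1=2
SNF(R) diag = [5] → torsion [5]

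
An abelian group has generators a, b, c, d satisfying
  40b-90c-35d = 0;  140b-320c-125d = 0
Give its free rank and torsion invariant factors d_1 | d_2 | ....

rank_ℚ(R)=2; free=4−2=2
SNF(R) diag = [5, 10] → torsion [5, 10]

Answer: M ≅ ℤ^2 ⊕ ℤ/5 ⊕ ℤ/10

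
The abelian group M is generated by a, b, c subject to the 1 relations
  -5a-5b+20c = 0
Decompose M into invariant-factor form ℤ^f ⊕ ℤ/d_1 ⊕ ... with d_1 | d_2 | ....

Answer: M ≅ ℤ^2 ⊕ ℤ/5

Derivation:
rank_ℚ(R)=1; free=3−1=2
SNF(R) diag = [5] → torsion [5]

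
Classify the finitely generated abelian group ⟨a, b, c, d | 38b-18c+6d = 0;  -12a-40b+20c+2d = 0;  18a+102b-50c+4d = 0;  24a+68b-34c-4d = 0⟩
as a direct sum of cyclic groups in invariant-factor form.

Answer: M ≅ ℤ/2 ⊕ ℤ/2 ⊕ ℤ/6 ⊕ ℤ/6

Derivation:
rank_ℚ(R)=4; free=4−4=0
SNF(R) diag = [2, 2, 6, 6] → torsion [2, 2, 6, 6]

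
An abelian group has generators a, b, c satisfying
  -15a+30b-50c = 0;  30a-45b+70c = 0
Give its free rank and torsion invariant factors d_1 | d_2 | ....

rank_ℚ(R)=2; free=3−2=1
SNF(R) diag = [5, 15] → torsion [5, 15]

Answer: M ≅ ℤ^1 ⊕ ℤ/5 ⊕ ℤ/15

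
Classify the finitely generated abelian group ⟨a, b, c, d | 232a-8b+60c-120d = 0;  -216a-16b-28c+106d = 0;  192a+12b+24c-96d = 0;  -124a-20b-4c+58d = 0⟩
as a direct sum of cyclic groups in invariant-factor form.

Answer: M ≅ ℤ/2 ⊕ ℤ/4 ⊕ ℤ/12 ⊕ ℤ/12

Derivation:
rank_ℚ(R)=4; free=4−4=0
SNF(R) diag = [2, 4, 12, 12] → torsion [2, 4, 12, 12]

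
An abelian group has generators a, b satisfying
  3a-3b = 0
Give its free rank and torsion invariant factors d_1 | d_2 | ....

rank_ℚ(R)=1; free=2−1=1
SNF(R) diag = [3] → torsion [3]

Answer: M ≅ ℤ^1 ⊕ ℤ/3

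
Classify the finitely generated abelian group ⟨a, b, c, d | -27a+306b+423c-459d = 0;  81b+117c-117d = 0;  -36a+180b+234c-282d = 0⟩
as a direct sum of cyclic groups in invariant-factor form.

Answer: M ≅ ℤ^1 ⊕ ℤ/3 ⊕ ℤ/9 ⊕ ℤ/18

Derivation:
rank_ℚ(R)=3; free=4−3=1
SNF(R) diag = [3, 9, 18] → torsion [3, 9, 18]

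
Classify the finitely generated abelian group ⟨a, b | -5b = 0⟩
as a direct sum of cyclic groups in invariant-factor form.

Answer: M ≅ ℤ^1 ⊕ ℤ/5

Derivation:
rank_ℚ(R)=1; free=2−1=1
SNF(R) diag = [5] → torsion [5]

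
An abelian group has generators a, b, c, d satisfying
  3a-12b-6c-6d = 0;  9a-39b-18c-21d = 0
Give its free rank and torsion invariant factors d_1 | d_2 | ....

Answer: M ≅ ℤ^2 ⊕ ℤ/3 ⊕ ℤ/3

Derivation:
rank_ℚ(R)=2; free=4−2=2
SNF(R) diag = [3, 3] → torsion [3, 3]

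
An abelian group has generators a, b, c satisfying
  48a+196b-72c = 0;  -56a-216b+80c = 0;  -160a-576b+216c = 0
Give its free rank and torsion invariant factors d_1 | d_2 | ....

Answer: M ≅ ℤ/4 ⊕ ℤ/8 ⊕ ℤ/8

Derivation:
rank_ℚ(R)=3; free=3−3=0
SNF(R) diag = [4, 8, 8] → torsion [4, 8, 8]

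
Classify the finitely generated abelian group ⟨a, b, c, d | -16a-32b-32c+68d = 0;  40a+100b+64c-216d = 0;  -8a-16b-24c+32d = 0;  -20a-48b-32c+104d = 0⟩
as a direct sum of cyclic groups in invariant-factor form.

Answer: M ≅ ℤ/4 ⊕ ℤ/4 ⊕ ℤ/4 ⊕ ℤ/8

Derivation:
rank_ℚ(R)=4; free=4−4=0
SNF(R) diag = [4, 4, 4, 8] → torsion [4, 4, 4, 8]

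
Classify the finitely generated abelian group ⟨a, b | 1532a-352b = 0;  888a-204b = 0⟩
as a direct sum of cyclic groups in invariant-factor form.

Answer: M ≅ ℤ/4 ⊕ ℤ/12

Derivation:
rank_ℚ(R)=2; free=2−2=0
SNF(R) diag = [4, 12] → torsion [4, 12]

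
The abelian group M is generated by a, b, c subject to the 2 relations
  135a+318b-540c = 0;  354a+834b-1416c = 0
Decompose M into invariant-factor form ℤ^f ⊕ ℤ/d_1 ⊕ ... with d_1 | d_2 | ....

rank_ℚ(R)=2; free=3−2=1
SNF(R) diag = [3, 6] → torsion [3, 6]

Answer: M ≅ ℤ^1 ⊕ ℤ/3 ⊕ ℤ/6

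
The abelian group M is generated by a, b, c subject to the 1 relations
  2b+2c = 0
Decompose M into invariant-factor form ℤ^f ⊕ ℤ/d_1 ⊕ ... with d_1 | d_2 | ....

rank_ℚ(R)=1; free=3−1=2
SNF(R) diag = [2] → torsion [2]

Answer: M ≅ ℤ^2 ⊕ ℤ/2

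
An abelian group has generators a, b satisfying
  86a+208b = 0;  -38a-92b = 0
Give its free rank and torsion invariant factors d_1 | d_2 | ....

Answer: M ≅ ℤ/2 ⊕ ℤ/4

Derivation:
rank_ℚ(R)=2; free=2−2=0
SNF(R) diag = [2, 4] → torsion [2, 4]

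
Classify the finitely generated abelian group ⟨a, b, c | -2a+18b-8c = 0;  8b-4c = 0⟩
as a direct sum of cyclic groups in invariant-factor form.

rank_ℚ(R)=2; free=3−2=1
SNF(R) diag = [2, 4] → torsion [2, 4]

Answer: M ≅ ℤ^1 ⊕ ℤ/2 ⊕ ℤ/4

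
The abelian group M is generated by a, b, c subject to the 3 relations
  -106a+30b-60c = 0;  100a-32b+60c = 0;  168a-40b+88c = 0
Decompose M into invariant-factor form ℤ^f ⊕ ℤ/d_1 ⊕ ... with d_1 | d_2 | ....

rank_ℚ(R)=3; free=3−3=0
SNF(R) diag = [2, 4, 8] → torsion [2, 4, 8]

Answer: M ≅ ℤ/2 ⊕ ℤ/4 ⊕ ℤ/8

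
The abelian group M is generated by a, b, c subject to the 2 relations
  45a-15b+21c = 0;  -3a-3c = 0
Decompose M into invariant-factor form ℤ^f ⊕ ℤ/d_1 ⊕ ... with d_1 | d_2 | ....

rank_ℚ(R)=2; free=3−2=1
SNF(R) diag = [3, 3] → torsion [3, 3]

Answer: M ≅ ℤ^1 ⊕ ℤ/3 ⊕ ℤ/3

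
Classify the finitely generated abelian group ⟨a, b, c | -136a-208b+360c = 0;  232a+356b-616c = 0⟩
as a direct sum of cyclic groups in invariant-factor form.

rank_ℚ(R)=2; free=3−2=1
SNF(R) diag = [4, 8] → torsion [4, 8]

Answer: M ≅ ℤ^1 ⊕ ℤ/4 ⊕ ℤ/8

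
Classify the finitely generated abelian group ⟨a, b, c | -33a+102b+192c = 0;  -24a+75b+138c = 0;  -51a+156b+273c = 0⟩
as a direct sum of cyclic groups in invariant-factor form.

Answer: M ≅ ℤ/3 ⊕ ℤ/9 ⊕ ℤ/27

Derivation:
rank_ℚ(R)=3; free=3−3=0
SNF(R) diag = [3, 9, 27] → torsion [3, 9, 27]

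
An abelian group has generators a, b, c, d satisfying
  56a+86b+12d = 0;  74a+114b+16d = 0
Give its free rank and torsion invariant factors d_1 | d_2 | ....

rank_ℚ(R)=2; free=4−2=2
SNF(R) diag = [2, 2] → torsion [2, 2]

Answer: M ≅ ℤ^2 ⊕ ℤ/2 ⊕ ℤ/2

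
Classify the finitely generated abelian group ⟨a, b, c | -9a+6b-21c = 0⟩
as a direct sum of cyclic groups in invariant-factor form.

Answer: M ≅ ℤ^2 ⊕ ℤ/3

Derivation:
rank_ℚ(R)=1; free=3−1=2
SNF(R) diag = [3] → torsion [3]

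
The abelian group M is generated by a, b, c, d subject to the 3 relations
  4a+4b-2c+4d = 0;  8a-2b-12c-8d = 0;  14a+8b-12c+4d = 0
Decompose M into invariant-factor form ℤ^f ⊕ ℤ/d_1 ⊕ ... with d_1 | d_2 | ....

rank_ℚ(R)=3; free=4−3=1
SNF(R) diag = [2, 2, 2] → torsion [2, 2, 2]

Answer: M ≅ ℤ^1 ⊕ ℤ/2 ⊕ ℤ/2 ⊕ ℤ/2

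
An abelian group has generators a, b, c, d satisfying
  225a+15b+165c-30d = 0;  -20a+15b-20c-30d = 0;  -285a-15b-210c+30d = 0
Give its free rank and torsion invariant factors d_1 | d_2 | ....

rank_ℚ(R)=3; free=4−3=1
SNF(R) diag = [5, 15, 15] → torsion [5, 15, 15]

Answer: M ≅ ℤ^1 ⊕ ℤ/5 ⊕ ℤ/15 ⊕ ℤ/15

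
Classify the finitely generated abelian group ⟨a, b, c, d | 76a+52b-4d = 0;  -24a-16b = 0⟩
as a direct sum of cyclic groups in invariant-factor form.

rank_ℚ(R)=2; free=4−2=2
SNF(R) diag = [4, 8] → torsion [4, 8]

Answer: M ≅ ℤ^2 ⊕ ℤ/4 ⊕ ℤ/8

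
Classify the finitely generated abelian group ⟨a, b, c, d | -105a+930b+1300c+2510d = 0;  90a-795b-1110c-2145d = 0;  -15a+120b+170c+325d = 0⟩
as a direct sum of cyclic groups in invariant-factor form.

rank_ℚ(R)=3; free=4−3=1
SNF(R) diag = [5, 15, 15] → torsion [5, 15, 15]

Answer: M ≅ ℤ^1 ⊕ ℤ/5 ⊕ ℤ/15 ⊕ ℤ/15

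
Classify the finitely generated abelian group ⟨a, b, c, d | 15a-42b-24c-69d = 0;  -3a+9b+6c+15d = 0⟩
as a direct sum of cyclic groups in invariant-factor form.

rank_ℚ(R)=2; free=4−2=2
SNF(R) diag = [3, 3] → torsion [3, 3]

Answer: M ≅ ℤ^2 ⊕ ℤ/3 ⊕ ℤ/3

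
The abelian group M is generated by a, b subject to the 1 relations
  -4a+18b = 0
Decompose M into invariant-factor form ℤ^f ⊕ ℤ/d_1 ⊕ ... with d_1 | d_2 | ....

rank_ℚ(R)=1; free=2−1=1
SNF(R) diag = [2] → torsion [2]

Answer: M ≅ ℤ^1 ⊕ ℤ/2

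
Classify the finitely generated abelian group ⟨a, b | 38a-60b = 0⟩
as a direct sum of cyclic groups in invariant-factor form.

Answer: M ≅ ℤ^1 ⊕ ℤ/2

Derivation:
rank_ℚ(R)=1; free=2−1=1
SNF(R) diag = [2] → torsion [2]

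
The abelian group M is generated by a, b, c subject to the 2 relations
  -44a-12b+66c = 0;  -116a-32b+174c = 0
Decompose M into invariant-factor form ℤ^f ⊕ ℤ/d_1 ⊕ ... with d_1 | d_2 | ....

Answer: M ≅ ℤ^1 ⊕ ℤ/2 ⊕ ℤ/4

Derivation:
rank_ℚ(R)=2; free=3−2=1
SNF(R) diag = [2, 4] → torsion [2, 4]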